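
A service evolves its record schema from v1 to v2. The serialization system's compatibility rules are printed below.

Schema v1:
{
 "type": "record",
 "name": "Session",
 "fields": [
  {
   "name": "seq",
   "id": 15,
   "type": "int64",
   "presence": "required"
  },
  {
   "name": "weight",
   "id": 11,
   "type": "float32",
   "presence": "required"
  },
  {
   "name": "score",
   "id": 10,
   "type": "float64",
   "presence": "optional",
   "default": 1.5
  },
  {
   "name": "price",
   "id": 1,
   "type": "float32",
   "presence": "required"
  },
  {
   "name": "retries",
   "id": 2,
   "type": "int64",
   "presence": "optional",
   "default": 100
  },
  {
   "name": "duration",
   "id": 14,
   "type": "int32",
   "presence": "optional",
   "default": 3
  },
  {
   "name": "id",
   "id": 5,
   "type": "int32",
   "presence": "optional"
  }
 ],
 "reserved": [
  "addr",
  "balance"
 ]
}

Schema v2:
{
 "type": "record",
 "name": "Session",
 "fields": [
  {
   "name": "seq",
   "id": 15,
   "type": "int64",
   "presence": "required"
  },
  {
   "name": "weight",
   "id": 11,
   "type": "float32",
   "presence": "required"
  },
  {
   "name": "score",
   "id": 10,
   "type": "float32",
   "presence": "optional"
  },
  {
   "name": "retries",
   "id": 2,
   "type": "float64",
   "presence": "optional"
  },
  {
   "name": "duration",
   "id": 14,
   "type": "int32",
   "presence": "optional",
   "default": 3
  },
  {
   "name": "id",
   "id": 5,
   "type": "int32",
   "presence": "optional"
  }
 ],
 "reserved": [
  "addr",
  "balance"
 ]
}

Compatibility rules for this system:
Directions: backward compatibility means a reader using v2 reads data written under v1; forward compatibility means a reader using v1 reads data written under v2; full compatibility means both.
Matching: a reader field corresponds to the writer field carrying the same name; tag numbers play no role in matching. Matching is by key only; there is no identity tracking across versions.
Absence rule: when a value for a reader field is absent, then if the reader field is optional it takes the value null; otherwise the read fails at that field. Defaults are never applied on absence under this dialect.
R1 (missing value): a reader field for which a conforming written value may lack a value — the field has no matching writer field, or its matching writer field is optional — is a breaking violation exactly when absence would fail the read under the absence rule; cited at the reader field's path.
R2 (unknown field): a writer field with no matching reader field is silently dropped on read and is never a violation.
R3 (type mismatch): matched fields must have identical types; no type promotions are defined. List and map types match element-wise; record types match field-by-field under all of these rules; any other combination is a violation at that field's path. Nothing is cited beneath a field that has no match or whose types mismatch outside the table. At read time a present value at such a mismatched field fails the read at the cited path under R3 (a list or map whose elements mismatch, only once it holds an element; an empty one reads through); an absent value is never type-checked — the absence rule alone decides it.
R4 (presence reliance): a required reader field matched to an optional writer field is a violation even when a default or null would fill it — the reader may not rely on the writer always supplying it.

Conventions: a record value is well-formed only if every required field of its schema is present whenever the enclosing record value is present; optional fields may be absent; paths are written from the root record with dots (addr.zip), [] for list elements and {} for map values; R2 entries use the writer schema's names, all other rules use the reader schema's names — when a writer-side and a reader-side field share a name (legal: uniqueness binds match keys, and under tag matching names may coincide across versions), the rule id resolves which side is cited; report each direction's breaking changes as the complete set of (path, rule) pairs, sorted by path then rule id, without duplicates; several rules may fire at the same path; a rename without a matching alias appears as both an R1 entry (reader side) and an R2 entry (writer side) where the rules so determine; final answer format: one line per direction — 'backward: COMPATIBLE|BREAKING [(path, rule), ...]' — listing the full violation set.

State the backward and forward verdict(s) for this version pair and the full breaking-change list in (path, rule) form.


backward: BREAKING [(retries, R3), (score, R3)]; forward: BREAKING [(price, R1), (retries, R3), (score, R3)]

in Session below, arrows point writer -> reader
backward on Session — v2 reading data written by v1:
  int64 -> int64, writer required: seq aligns to seq
  float32 -> float32, writer required: weight aligns to weight
  float64 -> float32, writer optional: score aligns to score
  int64 -> float64, writer optional: retries aligns to retries
  int32 -> int32, writer optional: duration aligns to duration
  int32 -> int32, writer optional: id aligns to id
  writer field price has no reader counterpart
  violation R3 at retries
  violation R3 at score
  backward on Session therefore BREAKING (2)
forward on Session — v1 reading data written by v2:
  int64 -> int64, writer required: seq aligns to seq
  float32 -> float32, writer required: weight aligns to weight
  float32 -> float64, writer optional: score aligns to score
  price: no writer match
  float64 -> int64, writer optional: retries aligns to retries
  int32 -> int32, writer optional: duration aligns to duration
  int32 -> int32, writer optional: id aligns to id
  violation R1 at price
  violation R3 at retries
  violation R3 at score
  forward on Session therefore BREAKING (3)


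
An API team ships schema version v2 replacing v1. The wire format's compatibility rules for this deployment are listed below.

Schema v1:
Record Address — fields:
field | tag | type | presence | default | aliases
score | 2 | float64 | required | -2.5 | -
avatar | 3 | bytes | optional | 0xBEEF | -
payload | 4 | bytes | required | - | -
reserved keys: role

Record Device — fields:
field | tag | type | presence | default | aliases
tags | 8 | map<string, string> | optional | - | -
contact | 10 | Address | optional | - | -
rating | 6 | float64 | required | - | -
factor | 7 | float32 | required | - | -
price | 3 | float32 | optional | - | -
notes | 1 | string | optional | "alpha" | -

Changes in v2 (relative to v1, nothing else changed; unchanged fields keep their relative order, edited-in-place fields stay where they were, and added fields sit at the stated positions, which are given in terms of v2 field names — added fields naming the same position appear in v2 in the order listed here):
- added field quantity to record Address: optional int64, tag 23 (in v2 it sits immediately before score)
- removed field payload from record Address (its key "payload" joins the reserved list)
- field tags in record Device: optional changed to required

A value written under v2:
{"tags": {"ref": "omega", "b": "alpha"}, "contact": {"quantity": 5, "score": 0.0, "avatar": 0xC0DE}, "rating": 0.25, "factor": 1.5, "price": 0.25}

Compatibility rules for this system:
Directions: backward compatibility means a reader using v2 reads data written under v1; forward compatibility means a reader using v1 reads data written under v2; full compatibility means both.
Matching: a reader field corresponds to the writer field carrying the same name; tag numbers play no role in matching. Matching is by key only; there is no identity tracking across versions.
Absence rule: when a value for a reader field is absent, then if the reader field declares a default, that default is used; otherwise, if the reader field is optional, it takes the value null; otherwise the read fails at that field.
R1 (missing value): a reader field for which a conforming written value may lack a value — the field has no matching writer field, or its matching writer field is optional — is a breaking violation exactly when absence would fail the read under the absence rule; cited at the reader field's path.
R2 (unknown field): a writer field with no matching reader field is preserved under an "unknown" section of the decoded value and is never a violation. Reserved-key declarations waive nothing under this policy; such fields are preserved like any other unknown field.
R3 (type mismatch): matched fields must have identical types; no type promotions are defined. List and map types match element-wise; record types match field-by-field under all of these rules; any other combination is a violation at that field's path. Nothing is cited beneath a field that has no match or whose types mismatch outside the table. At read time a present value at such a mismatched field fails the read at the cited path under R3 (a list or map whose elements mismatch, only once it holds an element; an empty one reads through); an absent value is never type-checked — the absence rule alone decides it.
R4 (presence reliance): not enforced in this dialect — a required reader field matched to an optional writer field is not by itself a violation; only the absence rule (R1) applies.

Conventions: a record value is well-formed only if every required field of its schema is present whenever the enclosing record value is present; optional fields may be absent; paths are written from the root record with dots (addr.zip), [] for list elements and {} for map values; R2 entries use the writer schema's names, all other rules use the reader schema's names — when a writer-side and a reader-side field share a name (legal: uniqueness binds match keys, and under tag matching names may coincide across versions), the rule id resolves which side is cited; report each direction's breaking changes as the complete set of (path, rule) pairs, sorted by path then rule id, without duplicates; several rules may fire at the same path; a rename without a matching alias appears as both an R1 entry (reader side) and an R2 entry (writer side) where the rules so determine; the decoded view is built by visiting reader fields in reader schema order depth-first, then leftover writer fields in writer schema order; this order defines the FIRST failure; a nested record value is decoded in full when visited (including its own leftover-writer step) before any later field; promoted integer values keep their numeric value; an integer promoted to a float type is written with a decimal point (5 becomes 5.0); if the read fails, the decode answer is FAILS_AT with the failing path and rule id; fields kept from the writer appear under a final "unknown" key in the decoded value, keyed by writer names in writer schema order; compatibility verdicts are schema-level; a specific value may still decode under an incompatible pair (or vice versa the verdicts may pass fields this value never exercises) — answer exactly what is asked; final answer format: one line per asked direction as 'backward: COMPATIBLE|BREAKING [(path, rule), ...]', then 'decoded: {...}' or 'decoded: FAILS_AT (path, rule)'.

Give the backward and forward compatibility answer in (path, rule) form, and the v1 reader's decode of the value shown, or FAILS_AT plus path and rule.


the writer's type comes first in each Device pair
backward for Device (reader v2, writer v1):
  tags <- tags (map<string, string> -> map<string, string>, writer optional)
  contact <- contact (Address -> Address, writer optional)
  rating <- rating (float64 -> float64, writer required)
  factor <- factor (float32 -> float32, writer required)
  price <- price (float32 -> float32, writer optional)
  notes <- notes (string -> string, writer optional)
  contact.quantity: no writer-side match
  contact.score <- contact.score (float64 -> float64, writer required)
  contact.avatar <- contact.avatar (bytes -> bytes, writer optional)
  leftover writer field: contact.payload
  breaking: (tags, R1)
  => backward: BREAKING (1)
forward for Device (reader v1, writer v2):
  tags <- tags (map<string, string> -> map<string, string>, writer required)
  contact <- contact (Address -> Address, writer optional)
  rating <- rating (float64 -> float64, writer required)
  factor <- factor (float32 -> float32, writer required)
  price <- price (float32 -> float32, writer optional)
  notes <- notes (string -> string, writer optional)
  contact.score <- contact.score (float64 -> float64, writer required)
  contact.avatar <- contact.avatar (bytes -> bytes, writer optional)
  contact.payload: no writer-side match
  leftover writer field: contact.quantity
  breaking: (contact.payload, R1)
  => forward: BREAKING (1)
migrating the Device value to v1:
  tags := {"ref": "omega", "b": "alpha"}
  contact.score := 0.0
  contact.avatar := 0xC0DE
  read fails at contact.payload under R1 (no fill)
  => FAILS_AT (contact.payload, R1)

backward: BREAKING [(tags, R1)]; forward: BREAKING [(contact.payload, R1)]; decoded: FAILS_AT (contact.payload, R1)


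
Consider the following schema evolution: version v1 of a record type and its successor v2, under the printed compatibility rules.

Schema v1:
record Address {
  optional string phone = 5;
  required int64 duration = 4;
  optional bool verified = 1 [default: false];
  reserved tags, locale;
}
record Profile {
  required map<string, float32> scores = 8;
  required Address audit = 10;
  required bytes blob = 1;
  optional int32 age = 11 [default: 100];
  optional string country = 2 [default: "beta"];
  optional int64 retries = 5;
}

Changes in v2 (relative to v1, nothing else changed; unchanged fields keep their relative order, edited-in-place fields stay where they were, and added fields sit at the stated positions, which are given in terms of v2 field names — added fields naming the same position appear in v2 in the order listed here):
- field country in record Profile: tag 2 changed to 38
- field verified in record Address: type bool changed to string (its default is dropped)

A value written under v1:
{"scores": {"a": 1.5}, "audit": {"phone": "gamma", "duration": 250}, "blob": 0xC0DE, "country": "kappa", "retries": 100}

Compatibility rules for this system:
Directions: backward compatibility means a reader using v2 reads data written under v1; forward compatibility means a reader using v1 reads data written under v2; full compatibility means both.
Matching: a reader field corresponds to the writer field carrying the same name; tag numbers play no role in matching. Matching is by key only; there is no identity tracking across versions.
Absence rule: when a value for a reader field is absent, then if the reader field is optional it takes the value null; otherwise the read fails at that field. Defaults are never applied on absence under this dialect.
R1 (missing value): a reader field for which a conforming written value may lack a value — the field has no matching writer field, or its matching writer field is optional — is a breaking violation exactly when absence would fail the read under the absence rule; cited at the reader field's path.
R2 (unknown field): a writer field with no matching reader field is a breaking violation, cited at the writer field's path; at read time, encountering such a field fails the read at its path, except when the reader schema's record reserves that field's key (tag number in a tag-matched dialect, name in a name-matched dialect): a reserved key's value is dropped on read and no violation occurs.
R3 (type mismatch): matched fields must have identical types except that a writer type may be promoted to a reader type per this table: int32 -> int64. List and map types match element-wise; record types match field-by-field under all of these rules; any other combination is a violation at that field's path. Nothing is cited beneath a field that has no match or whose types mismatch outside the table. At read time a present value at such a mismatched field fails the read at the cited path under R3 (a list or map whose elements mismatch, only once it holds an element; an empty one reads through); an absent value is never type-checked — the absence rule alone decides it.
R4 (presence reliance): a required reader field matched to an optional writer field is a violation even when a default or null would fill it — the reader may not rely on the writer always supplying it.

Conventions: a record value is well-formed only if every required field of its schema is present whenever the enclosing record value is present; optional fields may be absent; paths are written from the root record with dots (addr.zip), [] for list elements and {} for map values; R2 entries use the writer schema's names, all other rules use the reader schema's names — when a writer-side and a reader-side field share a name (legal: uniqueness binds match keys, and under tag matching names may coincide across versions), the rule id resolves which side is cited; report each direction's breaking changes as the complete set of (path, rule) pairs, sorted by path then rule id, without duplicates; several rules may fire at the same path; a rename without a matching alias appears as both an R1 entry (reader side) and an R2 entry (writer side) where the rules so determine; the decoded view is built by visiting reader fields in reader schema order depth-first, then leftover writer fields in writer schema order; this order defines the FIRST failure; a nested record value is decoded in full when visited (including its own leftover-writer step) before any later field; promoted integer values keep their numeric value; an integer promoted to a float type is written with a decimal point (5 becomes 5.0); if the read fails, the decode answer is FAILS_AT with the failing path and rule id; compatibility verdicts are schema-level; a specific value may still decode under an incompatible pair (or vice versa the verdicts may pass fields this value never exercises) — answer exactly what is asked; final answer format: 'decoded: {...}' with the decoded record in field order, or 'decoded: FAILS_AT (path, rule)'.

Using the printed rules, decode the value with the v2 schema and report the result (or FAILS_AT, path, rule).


in Profile below, arrows point writer -> reader
decoding the Profile value with the v2 reader:
  scores := {"a": 1.5}
  audit.phone := "gamma"
  audit.duration := 250
  audit.verified := null (absent, optional -> null)
  blob := 0xC0DE
  age := null (absent, optional -> null)
  country := "kappa"
  retries := 100
  => decoded: {"scores": {"a": 1.5}, "audit": {"phone": "gamma", "duration": 250, "verified": null}, "blob": 0xC0DE, "age": null, "country": "kappa", "retries": 100}
the rest of the Profile diff is inert for this question:
  field country in record Profile: tag 2 changed to 38 -> no rule fires on it and the decoded Profile view is identical with or without it
  field verified in record Address: type bool changed to string (its default is dropped) -> matters for Profile compatibility verdicts, not for this value's decode

decoded: {"scores": {"a": 1.5}, "audit": {"phone": "gamma", "duration": 250, "verified": null}, "blob": 0xC0DE, "age": null, "country": "kappa", "retries": 100}


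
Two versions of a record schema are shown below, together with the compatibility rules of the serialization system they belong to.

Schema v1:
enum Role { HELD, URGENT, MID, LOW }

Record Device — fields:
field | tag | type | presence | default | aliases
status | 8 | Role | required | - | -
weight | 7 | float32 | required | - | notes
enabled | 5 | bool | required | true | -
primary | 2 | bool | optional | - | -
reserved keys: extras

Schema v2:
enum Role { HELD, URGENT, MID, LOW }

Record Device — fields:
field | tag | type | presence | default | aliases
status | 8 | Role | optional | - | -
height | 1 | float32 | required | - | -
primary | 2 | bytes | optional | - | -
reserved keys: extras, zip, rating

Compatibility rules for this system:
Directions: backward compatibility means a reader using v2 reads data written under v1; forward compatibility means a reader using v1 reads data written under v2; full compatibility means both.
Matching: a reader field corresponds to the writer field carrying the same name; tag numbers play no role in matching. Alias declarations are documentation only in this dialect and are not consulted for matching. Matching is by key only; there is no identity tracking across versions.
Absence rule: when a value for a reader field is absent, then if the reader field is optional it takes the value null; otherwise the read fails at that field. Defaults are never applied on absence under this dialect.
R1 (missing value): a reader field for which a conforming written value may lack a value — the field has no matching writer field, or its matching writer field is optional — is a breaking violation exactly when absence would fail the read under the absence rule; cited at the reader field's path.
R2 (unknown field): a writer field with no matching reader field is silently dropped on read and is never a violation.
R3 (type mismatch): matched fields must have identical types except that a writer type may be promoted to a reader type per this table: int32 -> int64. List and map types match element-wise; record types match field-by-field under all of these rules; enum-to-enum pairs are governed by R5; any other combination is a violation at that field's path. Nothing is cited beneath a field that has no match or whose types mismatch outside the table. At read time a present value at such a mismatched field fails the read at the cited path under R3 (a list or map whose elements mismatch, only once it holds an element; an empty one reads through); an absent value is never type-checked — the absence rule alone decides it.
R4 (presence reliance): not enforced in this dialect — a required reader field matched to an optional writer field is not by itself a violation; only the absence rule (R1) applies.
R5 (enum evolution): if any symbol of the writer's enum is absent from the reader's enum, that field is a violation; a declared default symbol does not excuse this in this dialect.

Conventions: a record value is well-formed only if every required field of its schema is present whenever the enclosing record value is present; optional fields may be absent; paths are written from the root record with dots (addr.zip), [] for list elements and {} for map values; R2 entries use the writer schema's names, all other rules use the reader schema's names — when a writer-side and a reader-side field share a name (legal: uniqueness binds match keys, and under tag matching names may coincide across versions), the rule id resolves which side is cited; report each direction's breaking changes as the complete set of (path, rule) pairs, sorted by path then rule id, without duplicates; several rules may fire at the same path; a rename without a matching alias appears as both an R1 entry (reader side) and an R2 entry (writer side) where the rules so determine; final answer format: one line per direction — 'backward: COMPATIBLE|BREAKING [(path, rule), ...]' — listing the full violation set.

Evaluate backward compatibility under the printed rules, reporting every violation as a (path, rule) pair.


each type pair in Device: writer, then reader
backward on Device — v2 reading data written by v1:
  status: Role -> Role, writer required; from status
  height: no writer match
  primary: bool -> bytes, writer optional; from primary
  weight (writer side), unknown to reader
  enabled (writer side), unknown to reader
  R1 fires at height
  R3 fires at primary
  => backward: BREAKING (2)
ruling out the remaining Device differences:
  field status in record Device: required changed to optional -> affects forward compatibility only, which is not asked
  removed field weight from record Device -> affects forward compatibility only, which is not asked
  removed field enabled from record Device -> affects forward compatibility only, which is not asked

backward: BREAKING [(height, R1), (primary, R3)]


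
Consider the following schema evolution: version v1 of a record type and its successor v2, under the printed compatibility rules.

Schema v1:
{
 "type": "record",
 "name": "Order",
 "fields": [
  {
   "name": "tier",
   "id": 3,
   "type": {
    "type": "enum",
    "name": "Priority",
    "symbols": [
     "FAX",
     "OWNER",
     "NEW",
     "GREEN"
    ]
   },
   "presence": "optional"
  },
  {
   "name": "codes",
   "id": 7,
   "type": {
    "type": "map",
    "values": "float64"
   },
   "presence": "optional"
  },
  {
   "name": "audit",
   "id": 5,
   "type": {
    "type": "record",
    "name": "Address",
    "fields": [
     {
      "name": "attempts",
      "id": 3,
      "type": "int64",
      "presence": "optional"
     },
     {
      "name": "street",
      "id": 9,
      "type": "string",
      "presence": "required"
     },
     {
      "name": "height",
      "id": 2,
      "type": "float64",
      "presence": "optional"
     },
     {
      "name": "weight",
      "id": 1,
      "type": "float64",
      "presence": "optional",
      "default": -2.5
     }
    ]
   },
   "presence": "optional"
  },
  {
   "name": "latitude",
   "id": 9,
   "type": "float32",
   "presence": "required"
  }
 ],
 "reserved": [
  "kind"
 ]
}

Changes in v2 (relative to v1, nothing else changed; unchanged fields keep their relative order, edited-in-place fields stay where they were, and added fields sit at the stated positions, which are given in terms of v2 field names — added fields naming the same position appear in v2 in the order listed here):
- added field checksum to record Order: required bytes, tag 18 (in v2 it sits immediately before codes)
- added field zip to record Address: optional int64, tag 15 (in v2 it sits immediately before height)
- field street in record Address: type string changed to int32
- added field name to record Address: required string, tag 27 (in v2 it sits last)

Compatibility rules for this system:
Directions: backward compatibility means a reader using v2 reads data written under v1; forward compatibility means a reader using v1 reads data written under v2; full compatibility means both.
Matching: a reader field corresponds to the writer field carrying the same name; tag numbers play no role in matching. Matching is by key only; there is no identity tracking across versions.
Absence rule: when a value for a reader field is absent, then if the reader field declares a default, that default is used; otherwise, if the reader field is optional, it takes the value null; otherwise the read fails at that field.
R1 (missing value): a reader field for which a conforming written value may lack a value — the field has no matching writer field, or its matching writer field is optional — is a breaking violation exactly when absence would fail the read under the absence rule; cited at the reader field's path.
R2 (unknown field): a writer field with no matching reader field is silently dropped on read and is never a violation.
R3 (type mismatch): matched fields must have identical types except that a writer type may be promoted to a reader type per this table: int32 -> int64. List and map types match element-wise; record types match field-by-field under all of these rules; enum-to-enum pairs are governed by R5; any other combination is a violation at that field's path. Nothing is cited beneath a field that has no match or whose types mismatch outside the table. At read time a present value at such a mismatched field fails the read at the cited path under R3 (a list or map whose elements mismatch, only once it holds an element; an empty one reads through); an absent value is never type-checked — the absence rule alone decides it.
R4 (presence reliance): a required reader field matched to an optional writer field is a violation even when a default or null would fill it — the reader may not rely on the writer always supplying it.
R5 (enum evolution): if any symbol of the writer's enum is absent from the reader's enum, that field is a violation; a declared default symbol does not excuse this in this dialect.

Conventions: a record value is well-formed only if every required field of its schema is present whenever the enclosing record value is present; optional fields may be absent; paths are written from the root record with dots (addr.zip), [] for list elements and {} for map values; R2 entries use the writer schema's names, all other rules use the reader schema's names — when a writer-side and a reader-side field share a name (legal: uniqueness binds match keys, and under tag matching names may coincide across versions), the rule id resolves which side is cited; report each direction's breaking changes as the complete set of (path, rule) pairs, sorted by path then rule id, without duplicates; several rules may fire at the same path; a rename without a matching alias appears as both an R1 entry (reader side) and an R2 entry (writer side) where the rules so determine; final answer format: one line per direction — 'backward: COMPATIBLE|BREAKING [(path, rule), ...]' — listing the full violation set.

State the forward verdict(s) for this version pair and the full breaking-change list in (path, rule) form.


forward: BREAKING [(audit.street, R3)]

arrows below run writer -> reader for Order
checking forward for Order: reader v1 against writer v2:
  tier: paired with writer tier (Priority -> Priority; writer optional)
  codes: paired with writer codes (map<string, float64> -> map<string, float64>; writer optional)
  audit: paired with writer audit (Address -> Address; writer optional)
  latitude: paired with writer latitude (float32 -> float32; writer required)
  leftover writer field: checksum
  audit.attempts: paired with writer audit.attempts (int64 -> int64; writer optional)
  audit.street: paired with writer audit.street (int32 -> string; writer required)
  audit.height: paired with writer audit.height (float64 -> float64; writer optional)
  audit.weight: paired with writer audit.weight (float64 -> float64; writer optional)
  leftover writer field: audit.zip
  leftover writer field: audit.name
  rule R3 violated at audit.street
  => 1 violation(s): forward is BREAKING for Order
remaining Order differences; none change what is asked:
  added field name to record Address: required string, tag 27 (in v2 it sits last) -> matters only for Order's backward compatibility — outside the asked direction
  added field checksum to record Order: required bytes, tag 18 (in v2 it sits immediately before codes) -> matters only for Order's backward compatibility — outside the asked direction
  added field zip to record Address: optional int64, tag 15 (in v2 it sits immediately before height) -> triggers nothing under Order's printed rules — same verdict


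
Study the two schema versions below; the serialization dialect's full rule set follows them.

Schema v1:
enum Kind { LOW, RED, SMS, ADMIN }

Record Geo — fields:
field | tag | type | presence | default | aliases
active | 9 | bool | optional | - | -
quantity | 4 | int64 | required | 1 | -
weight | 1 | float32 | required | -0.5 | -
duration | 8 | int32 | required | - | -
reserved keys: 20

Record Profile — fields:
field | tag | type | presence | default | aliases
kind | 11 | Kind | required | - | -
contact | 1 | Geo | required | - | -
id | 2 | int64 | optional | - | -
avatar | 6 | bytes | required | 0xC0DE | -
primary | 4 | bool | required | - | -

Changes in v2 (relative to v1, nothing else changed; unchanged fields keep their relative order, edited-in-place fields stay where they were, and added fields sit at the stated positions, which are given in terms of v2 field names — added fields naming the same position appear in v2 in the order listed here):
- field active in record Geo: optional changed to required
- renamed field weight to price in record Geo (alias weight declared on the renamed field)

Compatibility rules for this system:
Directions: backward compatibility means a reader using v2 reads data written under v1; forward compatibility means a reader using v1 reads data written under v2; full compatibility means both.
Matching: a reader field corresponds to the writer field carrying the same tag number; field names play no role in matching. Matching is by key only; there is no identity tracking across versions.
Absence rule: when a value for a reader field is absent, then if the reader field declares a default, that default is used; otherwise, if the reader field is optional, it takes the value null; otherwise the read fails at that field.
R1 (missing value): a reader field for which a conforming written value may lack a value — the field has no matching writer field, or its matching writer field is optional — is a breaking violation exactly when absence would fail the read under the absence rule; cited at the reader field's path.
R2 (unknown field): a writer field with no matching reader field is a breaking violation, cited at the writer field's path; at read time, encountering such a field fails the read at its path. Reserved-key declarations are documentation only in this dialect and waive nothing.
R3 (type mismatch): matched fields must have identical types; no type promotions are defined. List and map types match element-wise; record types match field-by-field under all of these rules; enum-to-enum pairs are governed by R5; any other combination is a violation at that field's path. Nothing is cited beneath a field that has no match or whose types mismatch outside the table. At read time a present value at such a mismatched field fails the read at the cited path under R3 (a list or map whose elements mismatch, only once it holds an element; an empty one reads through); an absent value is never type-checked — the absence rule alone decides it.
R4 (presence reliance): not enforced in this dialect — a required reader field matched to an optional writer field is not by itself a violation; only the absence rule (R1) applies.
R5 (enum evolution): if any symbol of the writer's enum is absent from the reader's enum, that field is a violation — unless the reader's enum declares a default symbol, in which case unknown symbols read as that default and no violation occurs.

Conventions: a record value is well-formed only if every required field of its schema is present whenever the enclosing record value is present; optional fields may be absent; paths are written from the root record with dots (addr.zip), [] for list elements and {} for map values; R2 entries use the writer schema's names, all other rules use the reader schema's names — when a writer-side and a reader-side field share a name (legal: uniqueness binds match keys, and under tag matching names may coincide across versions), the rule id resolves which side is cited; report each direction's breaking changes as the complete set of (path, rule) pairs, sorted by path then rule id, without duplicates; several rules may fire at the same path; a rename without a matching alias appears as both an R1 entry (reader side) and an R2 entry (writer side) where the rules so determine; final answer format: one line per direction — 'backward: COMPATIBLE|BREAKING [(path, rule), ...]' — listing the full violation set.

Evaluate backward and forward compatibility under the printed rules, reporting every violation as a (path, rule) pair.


each type pair in Profile: writer, then reader
checking backward for Profile: reader v2 against writer v1:
  kind <- kind (Kind -> Kind, writer required)
  contact <- contact (Geo -> Geo, writer required)
  id <- id (int64 -> int64, writer optional)
  avatar <- avatar (bytes -> bytes, writer required)
  primary <- primary (bool -> bool, writer required)
  contact.active <- contact.active (bool -> bool, writer optional)
  contact.quantity <- contact.quantity (int64 -> int64, writer required)
  contact.price <- contact.weight (float32 -> float32, writer required)
  contact.duration <- contact.duration (int32 -> int32, writer required)
  violation R1 at contact.active
  => 1 violation(s): backward is BREAKING for Profile
checking forward for Profile: reader v1 against writer v2:
  kind <- kind (Kind -> Kind, writer required)
  contact <- contact (Geo -> Geo, writer required)
  id <- id (int64 -> int64, writer optional)
  avatar <- avatar (bytes -> bytes, writer required)
  primary <- primary (bool -> bool, writer required)
  contact.active <- contact.active (bool -> bool, writer required)
  contact.quantity <- contact.quantity (int64 -> int64, writer required)
  contact.weight <- contact.price (float32 -> float32, writer required)
  contact.duration <- contact.duration (int32 -> int32, writer required)
  => forward verdict for Profile: COMPATIBLE, no violations

backward: BREAKING [(contact.active, R1)]; forward: COMPATIBLE []


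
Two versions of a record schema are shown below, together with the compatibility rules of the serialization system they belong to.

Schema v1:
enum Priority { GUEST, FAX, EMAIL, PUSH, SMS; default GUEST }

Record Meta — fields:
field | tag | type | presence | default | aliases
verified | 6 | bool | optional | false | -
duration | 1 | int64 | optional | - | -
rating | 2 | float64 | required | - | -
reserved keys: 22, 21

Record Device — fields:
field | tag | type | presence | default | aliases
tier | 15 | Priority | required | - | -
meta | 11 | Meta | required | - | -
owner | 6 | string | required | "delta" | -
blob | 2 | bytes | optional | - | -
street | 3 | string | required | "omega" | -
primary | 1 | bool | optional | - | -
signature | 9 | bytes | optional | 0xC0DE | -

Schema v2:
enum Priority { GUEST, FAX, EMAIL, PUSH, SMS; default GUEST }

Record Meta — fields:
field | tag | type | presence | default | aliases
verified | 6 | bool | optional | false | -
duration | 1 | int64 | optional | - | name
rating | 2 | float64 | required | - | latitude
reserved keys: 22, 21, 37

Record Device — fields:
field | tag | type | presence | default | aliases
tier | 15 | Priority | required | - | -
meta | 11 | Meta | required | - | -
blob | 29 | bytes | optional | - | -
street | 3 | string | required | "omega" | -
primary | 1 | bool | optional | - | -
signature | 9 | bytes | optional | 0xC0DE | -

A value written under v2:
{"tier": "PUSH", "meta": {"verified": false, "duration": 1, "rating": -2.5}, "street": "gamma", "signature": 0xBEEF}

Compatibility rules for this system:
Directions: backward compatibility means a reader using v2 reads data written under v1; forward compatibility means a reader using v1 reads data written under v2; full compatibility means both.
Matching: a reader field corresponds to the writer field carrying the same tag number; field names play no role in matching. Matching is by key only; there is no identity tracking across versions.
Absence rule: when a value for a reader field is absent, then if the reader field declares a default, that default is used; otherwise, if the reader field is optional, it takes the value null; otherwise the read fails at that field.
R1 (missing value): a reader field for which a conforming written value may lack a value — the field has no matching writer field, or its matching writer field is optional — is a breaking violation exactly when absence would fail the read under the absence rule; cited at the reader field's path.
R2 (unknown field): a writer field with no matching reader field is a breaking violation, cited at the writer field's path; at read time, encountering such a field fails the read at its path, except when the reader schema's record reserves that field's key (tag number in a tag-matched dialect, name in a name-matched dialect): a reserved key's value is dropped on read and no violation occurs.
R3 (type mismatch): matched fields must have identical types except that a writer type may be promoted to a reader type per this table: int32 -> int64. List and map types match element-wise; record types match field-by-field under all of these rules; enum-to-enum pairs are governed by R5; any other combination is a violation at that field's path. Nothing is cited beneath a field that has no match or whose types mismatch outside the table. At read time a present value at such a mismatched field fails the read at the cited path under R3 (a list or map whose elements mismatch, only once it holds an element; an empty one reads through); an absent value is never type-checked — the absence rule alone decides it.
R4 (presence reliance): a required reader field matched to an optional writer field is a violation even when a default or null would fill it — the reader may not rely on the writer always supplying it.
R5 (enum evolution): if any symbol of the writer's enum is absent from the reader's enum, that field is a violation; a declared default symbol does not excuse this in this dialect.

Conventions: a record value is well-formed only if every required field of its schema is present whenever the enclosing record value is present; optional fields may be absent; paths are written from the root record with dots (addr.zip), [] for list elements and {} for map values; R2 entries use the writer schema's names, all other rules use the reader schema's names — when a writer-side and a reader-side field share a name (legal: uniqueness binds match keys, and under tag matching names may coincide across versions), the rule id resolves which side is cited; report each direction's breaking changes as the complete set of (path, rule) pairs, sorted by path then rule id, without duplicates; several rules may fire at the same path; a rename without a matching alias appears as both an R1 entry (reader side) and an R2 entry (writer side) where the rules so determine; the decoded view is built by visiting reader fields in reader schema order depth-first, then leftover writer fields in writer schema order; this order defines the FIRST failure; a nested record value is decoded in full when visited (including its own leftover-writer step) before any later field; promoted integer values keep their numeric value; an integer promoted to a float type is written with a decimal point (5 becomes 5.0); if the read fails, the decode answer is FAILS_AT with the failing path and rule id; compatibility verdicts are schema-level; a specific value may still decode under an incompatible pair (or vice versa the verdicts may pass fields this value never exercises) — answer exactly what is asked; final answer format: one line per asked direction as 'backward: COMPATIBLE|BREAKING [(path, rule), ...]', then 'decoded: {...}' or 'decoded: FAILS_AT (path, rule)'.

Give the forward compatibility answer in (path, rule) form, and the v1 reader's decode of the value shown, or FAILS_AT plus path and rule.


forward: BREAKING [(blob, R2)]; decoded: {"tier": "PUSH", "meta": {"verified": false, "duration": 1, "rating": -2.5}, "owner": "delta", "blob": null, "street": "gamma", "primary": null, "signature": 0xBEEF}

each type pair in Device: writer, then reader
forward pass over Device, reader schema v1, writer schema v2:
  tier: Priority -> Priority, writer required; from tier
  meta: Meta -> Meta, writer required; from meta
  owner: no writer-side match
  blob: no writer-side match
  street: string -> string, writer required; from street
  primary: bool -> bool, writer optional; from primary
  signature: bytes -> bytes, writer optional; from signature
  writer blob: unknown to reader
  meta.verified: bool -> bool, writer optional; from meta.verified
  meta.duration: int64 -> int64, writer optional; from meta.duration
  meta.rating: float64 -> float64, writer required; from meta.rating
  violation R2 at blob
  => forward verdict for Device: BREAKING, 1 violation(s)
decode (reader v1):
  tier := "PUSH"
  meta.verified := false
  meta.duration := 1
  meta.rating := -2.5
  owner := "delta" (no value, default fills)
  blob := null (not supplied -> null)
  street := "gamma"
  primary := null (not supplied -> null)
  signature := 0xBEEF
  => decoded: {"tier": "PUSH", "meta": {"verified": false, "duration": 1, "rating": -2.5}, "owner": "delta", "blob": null, "street": "gamma", "primary": null, "signature": 0xBEEF}
the rest of the Device diff is inert for this question:
  removed field owner from record Device -> its effect on Device is confined to the backward direction, not asked
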